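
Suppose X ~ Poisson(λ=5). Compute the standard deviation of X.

For X ~ Poisson(λ=5):
Var(X) = 5
SD(X) = √(Var(X)) = √(5) = \sqrt{5}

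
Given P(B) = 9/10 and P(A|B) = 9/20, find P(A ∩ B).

By definition, P(A|B) = P(A ∩ B) / P(B)
So P(A ∩ B) = P(A|B) × P(B)
= 9/20 × 9/10
= 81/200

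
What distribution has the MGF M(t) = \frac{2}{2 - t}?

The MGF M(t) = \frac{2}{2 - t} is the standard form for the Exponential distribution.
Comparing with the known MGF formula identifies: Exponential(rate λ=2)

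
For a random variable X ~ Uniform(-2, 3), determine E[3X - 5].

For X ~ Uniform(-2, 3):
E[X] = \frac{1}{2}
E[3X - 5] = 3 × E[X] - 5 = - \frac{7}{2}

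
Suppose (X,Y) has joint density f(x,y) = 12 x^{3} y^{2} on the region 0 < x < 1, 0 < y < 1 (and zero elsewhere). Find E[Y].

E[Y] = ∫_0^1 ∫_0^1 y × f(x,y) dx dy
= \frac{3}{4}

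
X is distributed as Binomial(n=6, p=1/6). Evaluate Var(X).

For X ~ Binomial(n=6, p=1/6):
Var(X) = \frac{5}{6}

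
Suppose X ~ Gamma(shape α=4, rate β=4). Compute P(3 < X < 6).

P(3 < X < 6) = ∫_{3}^{6} f(x) dx
where f(x) = \frac{128 x^{3} e^{- 4 x}}{3}
= \frac{-2617 + 373 e^{12}}{e^{24}}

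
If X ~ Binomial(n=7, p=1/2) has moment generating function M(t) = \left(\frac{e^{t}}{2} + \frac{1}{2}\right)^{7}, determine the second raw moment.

To find E[X^2], compute M^(2)(0):
M^(1)(t) = \frac{7 \left(\frac{e^{t}}{2} + \frac{1}{2}\right)^{6} e^{t}}{2}
M^(2)(t) = \frac{7 \left(\frac{e^{t}}{2} + \frac{1}{2}\right)^{6} e^{t}}{2} + \frac{21 \left(\frac{e^{t}}{2} + \frac{1}{2}\right)^{5} e^{2 t}}{2}
M^(2)(0) = 14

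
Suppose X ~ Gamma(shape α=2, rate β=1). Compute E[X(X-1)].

E[X(X-1)] = E[X² - X] = E[X²] - E[X]
E[X] = 2
E[X²] = Var(X) + (E[X])² = 2 + (2)² = 6
E[X(X-1)] = 6 - 2 = 4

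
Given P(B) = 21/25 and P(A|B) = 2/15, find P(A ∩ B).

By definition, P(A|B) = P(A ∩ B) / P(B)
So P(A ∩ B) = P(A|B) × P(B)
= 2/15 × 21/25
= 14/125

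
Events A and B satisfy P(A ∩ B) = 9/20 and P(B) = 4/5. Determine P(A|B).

P(A|B) = P(A ∩ B) / P(B)
= (9/20) / (4/5)
= 9/16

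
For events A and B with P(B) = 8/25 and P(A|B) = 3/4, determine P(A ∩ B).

By definition, P(A|B) = P(A ∩ B) / P(B)
So P(A ∩ B) = P(A|B) × P(B)
= 3/4 × 8/25
= 6/25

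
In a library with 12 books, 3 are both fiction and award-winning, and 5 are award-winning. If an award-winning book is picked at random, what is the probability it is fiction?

P(A ∩ B) = 3/12 = 1/4
P(B) = 5/12
P(A|B) = P(A ∩ B) / P(B) = (1/4) / (5/12) = 3/5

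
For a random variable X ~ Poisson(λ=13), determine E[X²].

Using the identity E[X²] = Var(X) + (E[X])²:
E[X] = 13
Var(X) = 13
E[X²] = 13 + (13)²
= 182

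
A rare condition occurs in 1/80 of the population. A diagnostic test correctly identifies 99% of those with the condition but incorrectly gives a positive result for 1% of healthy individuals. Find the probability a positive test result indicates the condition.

Let D = the rare event, + = positive/flagged.
P(D) = 1/80
P(+|D) = 99/100
P(+|D') = 1/100
P(+) = P(+|D)P(D) + P(+|D')P(D')
     = \frac{99}{100} × \frac{1}{80} + \frac{1}{100} × \frac{79}{80}
     = \frac{89}{4000}
P(D|+) = P(+|D)P(D)/P(+) = \frac{99}{178}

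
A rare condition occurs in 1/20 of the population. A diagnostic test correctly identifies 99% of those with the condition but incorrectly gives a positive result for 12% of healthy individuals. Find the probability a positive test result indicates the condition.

Let D = the rare event, + = positive/flagged.
P(D) = 1/20
P(+|D) = 99/100
P(+|D') = 12/100 = 3/25
P(+) = P(+|D)P(D) + P(+|D')P(D')
     = \frac{99}{100} × \frac{1}{20} + \frac{3}{25} × \frac{19}{20}
     = \frac{327}{2000}
P(D|+) = P(+|D)P(D)/P(+) = \frac{33}{109}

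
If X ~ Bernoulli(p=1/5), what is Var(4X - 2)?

For X ~ Bernoulli(p=1/5):
Var(X) = \frac{4}{25}
Var(4X - 2) = (4)² × Var(X) = 16 × \frac{4}{25} = \frac{64}{25}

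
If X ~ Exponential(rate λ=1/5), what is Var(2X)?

For X ~ Exponential(rate λ=1/5):
Var(X) = 25
Var(2X) = (2)² × Var(X) = 4 × 25 = 100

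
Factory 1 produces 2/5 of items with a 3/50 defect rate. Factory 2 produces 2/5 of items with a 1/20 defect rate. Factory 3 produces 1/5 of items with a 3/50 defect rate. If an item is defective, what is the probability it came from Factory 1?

Using Bayes' theorem:
P(F1) = 2/5, P(D|F1) = 3/50
P(F2) = 2/5, P(D|F2) = 1/20
P(F3) = 1/5, P(D|F3) = 3/50
P(D) = P(D|F1)P(F1) + P(D|F2)P(F2) + P(D|F3)P(F3)
     = \frac{7}{125}
P(F1|D) = P(D|F1)P(F1) / P(D)
= \frac{3}{7}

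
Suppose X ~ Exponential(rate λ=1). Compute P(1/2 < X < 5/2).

P(1/2 < X < 5/2) = ∫_{1/2}^{5/2} f(x) dx
where f(x) = e^{- x}
= - \frac{1 - e^{2}}{e^{\frac{5}{2}}}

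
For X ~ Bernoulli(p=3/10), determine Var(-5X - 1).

For X ~ Bernoulli(p=3/10):
Var(X) = \frac{21}{100}
Var(-5X - 1) = (-5)² × Var(X) = 25 × \frac{21}{100} = \frac{21}{4}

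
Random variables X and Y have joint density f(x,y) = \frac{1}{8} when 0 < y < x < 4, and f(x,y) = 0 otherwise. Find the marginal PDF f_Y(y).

f_Y(y) = ∫_y^4 \frac{1}{8} dx = \frac{1}{2} - \frac{y}{8}
for 0 < y < 4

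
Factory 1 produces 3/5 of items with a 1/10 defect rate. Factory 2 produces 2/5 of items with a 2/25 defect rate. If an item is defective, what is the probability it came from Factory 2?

Using Bayes' theorem:
P(F1) = 3/5, P(D|F1) = 1/10
P(F2) = 2/5, P(D|F2) = 2/25
P(D) = P(D|F1)P(F1) + P(D|F2)P(F2)
     = \frac{23}{250}
P(F2|D) = P(D|F2)P(F2) / P(D)
= \frac{8}{23}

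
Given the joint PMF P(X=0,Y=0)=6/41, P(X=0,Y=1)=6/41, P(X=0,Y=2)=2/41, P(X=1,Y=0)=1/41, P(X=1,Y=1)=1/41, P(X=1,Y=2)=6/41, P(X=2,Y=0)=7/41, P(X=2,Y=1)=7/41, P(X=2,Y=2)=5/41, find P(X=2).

P(X=2) = P(X=2,Y=0) + P(X=2,Y=1) + P(X=2,Y=2)
= 7/41 + 7/41 + 5/41
= 19/41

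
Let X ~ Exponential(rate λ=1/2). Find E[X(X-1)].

E[X(X-1)] = E[X² - X] = E[X²] - E[X]
E[X] = 2
E[X²] = Var(X) + (E[X])² = 4 + (2)² = 8
E[X(X-1)] = 8 - 2 = 6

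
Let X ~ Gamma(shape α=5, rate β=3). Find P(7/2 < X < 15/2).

P(7/2 < X < 15/2) = ∫_{7/2}^{15/2} f(x) dx
where f(x) = \frac{81 x^{4} e^{- 3 x}}{8}
= \frac{71 \left(-23173 + 1381 e^{12}\right)}{128 e^{\frac{45}{2}}}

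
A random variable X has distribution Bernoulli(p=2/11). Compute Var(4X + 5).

For X ~ Bernoulli(p=2/11):
Var(X) = \frac{18}{121}
Var(4X + 5) = (4)² × Var(X) = 16 × \frac{18}{121} = \frac{288}{121}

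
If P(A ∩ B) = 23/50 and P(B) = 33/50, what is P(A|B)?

P(A|B) = P(A ∩ B) / P(B)
= (23/50) / (33/50)
= 23/33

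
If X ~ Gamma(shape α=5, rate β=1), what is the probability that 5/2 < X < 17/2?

P(5/2 < X < 17/2) = ∫_{5/2}^{17/2} f(x) dx
where f(x) = \frac{x^{4} e^{- x}}{24}
= \frac{-140345 + 4169 e^{6}}{384 e^{\frac{17}{2}}}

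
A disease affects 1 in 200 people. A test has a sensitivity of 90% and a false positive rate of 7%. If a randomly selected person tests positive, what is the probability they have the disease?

Let D = the rare event, + = positive/flagged.
P(D) = 1/200
P(+|D) = 90/100 = 9/10
P(+|D') = 7/100
P(+) = P(+|D)P(D) + P(+|D')P(D')
     = \frac{9}{10} × \frac{1}{200} + \frac{7}{100} × \frac{199}{200}
     = \frac{1483}{20000}
P(D|+) = P(+|D)P(D)/P(+) = \frac{90}{1483}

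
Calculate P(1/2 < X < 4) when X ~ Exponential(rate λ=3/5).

P(1/2 < X < 4) = ∫_{1/2}^{4} f(x) dx
where f(x) = \frac{3 e^{- \frac{3 x}{5}}}{5}
= - \frac{1}{e^{\frac{12}{5}}} + e^{- \frac{3}{10}}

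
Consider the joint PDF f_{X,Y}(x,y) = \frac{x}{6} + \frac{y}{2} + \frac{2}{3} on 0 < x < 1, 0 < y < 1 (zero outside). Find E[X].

E[X] = ∫_0^1 ∫_0^1 x × f(x,y) dy dx
= ∫_0^1 ∫_0^1 x × (\frac{x}{6} + \frac{y}{2} + \frac{2}{3}) dy dx
= \frac{37}{72}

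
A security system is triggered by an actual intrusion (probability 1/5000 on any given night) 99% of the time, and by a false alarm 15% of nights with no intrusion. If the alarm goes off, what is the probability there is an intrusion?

Let D = the rare event, + = positive/flagged.
P(D) = 1/5000
P(+|D) = 99/100
P(+|D') = 15/100 = 3/20
P(+) = P(+|D)P(D) + P(+|D')P(D')
     = \frac{99}{100} × \frac{1}{5000} + \frac{3}{20} × \frac{4999}{5000}
     = \frac{18771}{125000}
P(D|+) = P(+|D)P(D)/P(+) = \frac{33}{25028}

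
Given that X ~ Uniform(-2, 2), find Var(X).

For X ~ Uniform(-2, 2):
Var(X) = \frac{4}{3}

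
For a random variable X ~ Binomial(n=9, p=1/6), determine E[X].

For X ~ Binomial(n=9, p=1/6), the expected value is:
E[X] = \frac{3}{2}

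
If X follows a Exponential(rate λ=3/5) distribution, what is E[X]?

For X ~ Exponential(rate λ=3/5), the expected value is:
E[X] = \frac{5}{3}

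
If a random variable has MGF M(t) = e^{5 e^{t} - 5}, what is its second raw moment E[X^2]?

To find E[X^2], compute M^(2)(0):
M^(1)(t) = 5 e^{t} e^{5 e^{t} - 5}
M^(2)(t) = 25 e^{2 t} e^{5 e^{t} - 5} + 5 e^{t} e^{5 e^{t} - 5}
M^(2)(0) = 30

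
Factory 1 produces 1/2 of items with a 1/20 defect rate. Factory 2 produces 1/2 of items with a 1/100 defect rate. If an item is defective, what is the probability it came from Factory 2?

Using Bayes' theorem:
P(F1) = 1/2, P(D|F1) = 1/20
P(F2) = 1/2, P(D|F2) = 1/100
P(D) = P(D|F1)P(F1) + P(D|F2)P(F2)
     = \frac{3}{100}
P(F2|D) = P(D|F2)P(F2) / P(D)
= \frac{1}{6}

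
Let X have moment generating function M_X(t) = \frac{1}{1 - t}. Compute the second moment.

To find E[X^2], compute M^(2)(0):
M^(1)(t) = \frac{1}{\left(1 - t\right)^{2}}
M^(2)(t) = \frac{2}{\left(1 - t\right)^{3}}
M^(2)(0) = 2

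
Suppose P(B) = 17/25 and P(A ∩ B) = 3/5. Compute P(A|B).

P(A|B) = P(A ∩ B) / P(B)
= (3/5) / (17/25)
= 15/17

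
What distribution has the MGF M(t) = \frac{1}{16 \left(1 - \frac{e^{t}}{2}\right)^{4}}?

The MGF M(t) = \frac{1}{16 \left(1 - \frac{e^{t}}{2}\right)^{4}} is the standard form for the NegativeBinomial distribution.
Comparing with the known MGF formula identifies: NegBin(r=4, p=1/2), X = failures before r-th success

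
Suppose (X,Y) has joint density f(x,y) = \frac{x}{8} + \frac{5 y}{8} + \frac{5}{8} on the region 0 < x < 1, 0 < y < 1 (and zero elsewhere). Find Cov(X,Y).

E[XY] = ∫∫ xy × f(x,y) dx dy = \frac{9}{32}
E[X] = \frac{49}{96}
E[Y] = \frac{53}{96}
Cov(X,Y) = E[XY] - E[X]E[Y] = - \frac{5}{9216}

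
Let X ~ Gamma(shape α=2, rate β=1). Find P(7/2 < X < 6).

P(7/2 < X < 6) = ∫_{7/2}^{6} f(x) dx
where f(x) = x e^{- x}
= - \frac{7}{e^{6}} + \frac{9}{2 e^{\frac{7}{2}}}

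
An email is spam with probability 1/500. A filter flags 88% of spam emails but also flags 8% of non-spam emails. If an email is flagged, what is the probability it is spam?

Let D = the rare event, + = positive/flagged.
P(D) = 1/500
P(+|D) = 88/100 = 22/25
P(+|D') = 8/100 = 2/25
P(+) = P(+|D)P(D) + P(+|D')P(D')
     = \frac{22}{25} × \frac{1}{500} + \frac{2}{25} × \frac{499}{500}
     = \frac{51}{625}
P(D|+) = P(+|D)P(D)/P(+) = \frac{11}{510}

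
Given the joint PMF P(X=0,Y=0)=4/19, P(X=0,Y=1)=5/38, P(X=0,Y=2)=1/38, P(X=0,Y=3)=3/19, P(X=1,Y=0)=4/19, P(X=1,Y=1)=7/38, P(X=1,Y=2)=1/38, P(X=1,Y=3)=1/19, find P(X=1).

P(X=1) = P(X=1,Y=0) + P(X=1,Y=1) + P(X=1,Y=2) + P(X=1,Y=3)
= 4/19 + 7/38 + 1/38 + 1/19
= 9/19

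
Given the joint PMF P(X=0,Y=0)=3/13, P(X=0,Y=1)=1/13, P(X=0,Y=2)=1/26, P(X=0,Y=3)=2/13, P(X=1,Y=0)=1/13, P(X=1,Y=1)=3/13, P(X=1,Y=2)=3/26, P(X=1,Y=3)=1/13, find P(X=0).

P(X=0) = P(X=0,Y=0) + P(X=0,Y=1) + P(X=0,Y=2) + P(X=0,Y=3)
= 3/13 + 1/13 + 1/26 + 2/13
= 1/2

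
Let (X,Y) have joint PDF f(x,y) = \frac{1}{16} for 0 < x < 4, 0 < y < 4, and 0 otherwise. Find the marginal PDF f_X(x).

f_X(x) = ∫_0^4 f(x,y) dy
= ∫_0^4 \frac{1}{16} dy
= \frac{1}{4} for 0 < x < 4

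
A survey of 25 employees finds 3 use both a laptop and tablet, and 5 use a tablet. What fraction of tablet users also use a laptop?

P(A ∩ B) = 3/25
P(B) = 5/25 = 1/5
P(A|B) = P(A ∩ B) / P(B) = (3/25) / (1/5) = 3/5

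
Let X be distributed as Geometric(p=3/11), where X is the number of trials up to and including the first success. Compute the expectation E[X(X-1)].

E[X(X-1)] = E[X² - X] = E[X²] - E[X]
E[X] = \frac{11}{3}
E[X²] = Var(X) + (E[X])² = \frac{88}{9} + (\frac{11}{3})² = \frac{209}{9}
E[X(X-1)] = \frac{209}{9} - \frac{11}{3} = \frac{176}{9}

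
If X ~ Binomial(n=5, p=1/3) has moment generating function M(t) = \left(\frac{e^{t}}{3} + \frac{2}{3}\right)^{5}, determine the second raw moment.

To find E[X^2], compute M^(2)(0):
M^(1)(t) = \frac{5 \left(\frac{e^{t}}{3} + \frac{2}{3}\right)^{4} e^{t}}{3}
M^(2)(t) = \frac{5 \left(\frac{e^{t}}{3} + \frac{2}{3}\right)^{4} e^{t}}{3} + \frac{20 \left(\frac{e^{t}}{3} + \frac{2}{3}\right)^{3} e^{2 t}}{9}
M^(2)(0) = \frac{35}{9}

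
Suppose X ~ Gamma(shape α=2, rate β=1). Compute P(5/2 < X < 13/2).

P(5/2 < X < 13/2) = ∫_{5/2}^{13/2} f(x) dx
where f(x) = x e^{- x}
= \frac{-15 + 7 e^{4}}{2 e^{\frac{13}{2}}}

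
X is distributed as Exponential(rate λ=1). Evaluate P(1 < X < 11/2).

P(1 < X < 11/2) = ∫_{1}^{11/2} f(x) dx
where f(x) = e^{- x}
= - \frac{1}{e^{\frac{11}{2}}} + e^{-1}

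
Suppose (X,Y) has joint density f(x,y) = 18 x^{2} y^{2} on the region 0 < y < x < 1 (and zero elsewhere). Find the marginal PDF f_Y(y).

f_Y(y) = ∫_y^1 18 x^{2} y^{2} dx = 6 y^{2} \left(1 - y^{3}\right)
for 0 < y < 1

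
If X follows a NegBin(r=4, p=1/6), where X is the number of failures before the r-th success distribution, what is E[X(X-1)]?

E[X(X-1)] = E[X² - X] = E[X²] - E[X]
E[X] = 20
E[X²] = Var(X) + (E[X])² = 120 + (20)² = 520
E[X(X-1)] = 520 - 20 = 500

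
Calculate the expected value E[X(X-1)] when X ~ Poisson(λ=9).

E[X(X-1)] = E[X² - X] = E[X²] - E[X]
E[X] = 9
E[X²] = Var(X) + (E[X])² = 9 + (9)² = 90
E[X(X-1)] = 90 - 9 = 81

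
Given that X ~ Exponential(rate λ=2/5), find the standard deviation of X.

For X ~ Exponential(rate λ=2/5):
Var(X) = \frac{25}{4}
SD(X) = √(Var(X)) = √(\frac{25}{4}) = \frac{5}{2}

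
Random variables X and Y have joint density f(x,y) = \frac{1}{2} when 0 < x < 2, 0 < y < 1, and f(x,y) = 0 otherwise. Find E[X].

f_X(x) = ∫_0^1 \frac{1}{2} dy = \frac{1}{2}
E[X] = ∫_0^2 x × (\frac{1}{2}) dx = 1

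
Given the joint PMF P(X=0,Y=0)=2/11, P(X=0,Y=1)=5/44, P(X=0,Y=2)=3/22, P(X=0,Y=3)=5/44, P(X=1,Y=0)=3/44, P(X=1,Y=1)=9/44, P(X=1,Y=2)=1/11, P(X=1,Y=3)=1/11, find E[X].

First find marginal of X:
P(X=0) = 6/11
P(X=1) = 5/11
E[X] = 0 × 6/11 + 1 × 5/11 = 5/11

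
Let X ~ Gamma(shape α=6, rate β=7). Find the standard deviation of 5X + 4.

For X ~ Gamma(shape α=6, rate β=7):
Var(X) = \frac{6}{49}
SD(X) = √(Var(X)) = √(\frac{6}{49}) = \frac{\sqrt{6}}{7}
SD(5X + 4) = |5| × SD(X) = 5 × \frac{\sqrt{6}}{7} = \frac{5 \sqrt{6}}{7}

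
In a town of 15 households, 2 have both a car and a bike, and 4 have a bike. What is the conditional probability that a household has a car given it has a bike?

P(A ∩ B) = 2/15
P(B) = 4/15
P(A|B) = P(A ∩ B) / P(B) = (2/15) / (4/15) = 1/2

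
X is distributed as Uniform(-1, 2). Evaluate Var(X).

For X ~ Uniform(-1, 2):
Var(X) = \frac{3}{4}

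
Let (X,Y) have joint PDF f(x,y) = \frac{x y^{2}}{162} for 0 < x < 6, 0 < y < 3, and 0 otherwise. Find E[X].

f_X(x) = ∫_0^3 \frac{x y^{2}}{162} dy = \frac{x}{18}
E[X] = ∫_0^6 x × (\frac{x}{18}) dx = 4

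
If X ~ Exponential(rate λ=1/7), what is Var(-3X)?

For X ~ Exponential(rate λ=1/7):
Var(X) = 49
Var(-3X) = (-3)² × Var(X) = 9 × 49 = 441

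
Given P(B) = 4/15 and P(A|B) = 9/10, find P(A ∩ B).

By definition, P(A|B) = P(A ∩ B) / P(B)
So P(A ∩ B) = P(A|B) × P(B)
= 9/10 × 4/15
= 6/25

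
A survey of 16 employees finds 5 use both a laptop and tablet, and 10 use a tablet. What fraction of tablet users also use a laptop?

P(A ∩ B) = 5/16
P(B) = 10/16 = 5/8
P(A|B) = P(A ∩ B) / P(B) = (5/16) / (5/8) = 1/2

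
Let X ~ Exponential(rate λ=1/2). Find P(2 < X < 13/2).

P(2 < X < 13/2) = ∫_{2}^{13/2} f(x) dx
where f(x) = \frac{e^{- \frac{x}{2}}}{2}
= - \frac{1}{e^{\frac{13}{4}}} + e^{-1}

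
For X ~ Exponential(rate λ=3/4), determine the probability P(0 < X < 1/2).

P(0 < X < 1/2) = ∫_{0}^{1/2} f(x) dx
where f(x) = \frac{3 e^{- \frac{3 x}{4}}}{4}
= 1 - e^{- \frac{3}{8}}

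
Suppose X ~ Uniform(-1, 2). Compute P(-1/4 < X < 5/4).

P(-1/4 < X < 5/4) = ∫_{-1/4}^{5/4} f(x) dx
where f(x) = \frac{1}{3}
= \frac{1}{2}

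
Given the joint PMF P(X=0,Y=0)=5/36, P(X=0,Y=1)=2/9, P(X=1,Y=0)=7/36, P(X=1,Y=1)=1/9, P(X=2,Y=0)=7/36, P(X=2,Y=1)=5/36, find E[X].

First find marginal of X:
P(X=0) = 13/36
P(X=1) = 11/36
P(X=2) = 1/3
E[X] = 0 × 13/36 + 1 × 11/36 + 2 × 1/3 = 35/36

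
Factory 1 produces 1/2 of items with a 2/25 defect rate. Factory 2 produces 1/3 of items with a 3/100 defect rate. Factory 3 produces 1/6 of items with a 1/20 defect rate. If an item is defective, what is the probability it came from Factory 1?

Using Bayes' theorem:
P(F1) = 1/2, P(D|F1) = 2/25
P(F2) = 1/3, P(D|F2) = 3/100
P(F3) = 1/6, P(D|F3) = 1/20
P(D) = P(D|F1)P(F1) + P(D|F2)P(F2) + P(D|F3)P(F3)
     = \frac{7}{120}
P(F1|D) = P(D|F1)P(F1) / P(D)
= \frac{24}{35}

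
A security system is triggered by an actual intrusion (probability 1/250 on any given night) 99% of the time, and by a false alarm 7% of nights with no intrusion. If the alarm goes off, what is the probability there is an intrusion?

Let D = the rare event, + = positive/flagged.
P(D) = 1/250
P(+|D) = 99/100
P(+|D') = 7/100
P(+) = P(+|D)P(D) + P(+|D')P(D')
     = \frac{99}{100} × \frac{1}{250} + \frac{7}{100} × \frac{249}{250}
     = \frac{921}{12500}
P(D|+) = P(+|D)P(D)/P(+) = \frac{33}{614}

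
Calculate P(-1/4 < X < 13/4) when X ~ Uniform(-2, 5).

P(-1/4 < X < 13/4) = ∫_{-1/4}^{13/4} f(x) dx
where f(x) = \frac{1}{7}
= \frac{1}{2}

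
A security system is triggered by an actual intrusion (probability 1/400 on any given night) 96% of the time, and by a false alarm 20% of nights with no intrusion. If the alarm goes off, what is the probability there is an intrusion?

Let D = the rare event, + = positive/flagged.
P(D) = 1/400
P(+|D) = 96/100 = 24/25
P(+|D') = 20/100 = 1/5
P(+) = P(+|D)P(D) + P(+|D')P(D')
     = \frac{24}{25} × \frac{1}{400} + \frac{1}{5} × \frac{399}{400}
     = \frac{2019}{10000}
P(D|+) = P(+|D)P(D)/P(+) = \frac{8}{673}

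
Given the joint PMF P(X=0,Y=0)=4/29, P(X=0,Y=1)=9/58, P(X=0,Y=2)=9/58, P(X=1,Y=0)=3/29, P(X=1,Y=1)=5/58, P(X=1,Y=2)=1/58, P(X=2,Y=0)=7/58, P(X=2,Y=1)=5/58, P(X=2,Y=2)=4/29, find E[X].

First find marginal of X:
P(X=0) = 13/29
P(X=1) = 6/29
P(X=2) = 10/29
E[X] = 0 × 13/29 + 1 × 6/29 + 2 × 10/29 = 26/29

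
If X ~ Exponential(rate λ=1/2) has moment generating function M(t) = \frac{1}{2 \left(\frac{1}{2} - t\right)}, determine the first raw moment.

To find E[X], compute M^(1)(0):
M^(1)(t) = \frac{1}{2 \left(\frac{1}{2} - t\right)^{2}}
M^(1)(0) = 2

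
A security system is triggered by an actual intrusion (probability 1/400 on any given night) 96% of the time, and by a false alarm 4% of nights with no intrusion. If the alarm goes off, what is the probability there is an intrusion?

Let D = the rare event, + = positive/flagged.
P(D) = 1/400
P(+|D) = 96/100 = 24/25
P(+|D') = 4/100 = 1/25
P(+) = P(+|D)P(D) + P(+|D')P(D')
     = \frac{24}{25} × \frac{1}{400} + \frac{1}{25} × \frac{399}{400}
     = \frac{423}{10000}
P(D|+) = P(+|D)P(D)/P(+) = \frac{8}{141}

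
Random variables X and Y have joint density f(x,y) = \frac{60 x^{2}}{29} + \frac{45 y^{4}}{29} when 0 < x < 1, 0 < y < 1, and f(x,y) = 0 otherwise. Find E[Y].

E[Y] = ∫_0^1 ∫_0^1 y × f(x,y) dx dy
= \frac{35}{58}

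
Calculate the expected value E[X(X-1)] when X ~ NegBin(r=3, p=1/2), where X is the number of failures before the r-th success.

E[X(X-1)] = E[X² - X] = E[X²] - E[X]
E[X] = 3
E[X²] = Var(X) + (E[X])² = 6 + (3)² = 15
E[X(X-1)] = 15 - 3 = 12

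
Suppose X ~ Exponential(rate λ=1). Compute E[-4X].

For X ~ Exponential(rate λ=1):
E[X] = 1
E[-4X] = -4 × E[X] + 0 = -4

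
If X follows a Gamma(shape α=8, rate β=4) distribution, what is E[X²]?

Using the identity E[X²] = Var(X) + (E[X])²:
E[X] = 2
Var(X) = \frac{1}{2}
E[X²] = \frac{1}{2} + (2)²
= \frac{9}{2}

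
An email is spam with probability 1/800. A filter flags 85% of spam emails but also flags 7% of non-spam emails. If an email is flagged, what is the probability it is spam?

Let D = the rare event, + = positive/flagged.
P(D) = 1/800
P(+|D) = 85/100 = 17/20
P(+|D') = 7/100
P(+) = P(+|D)P(D) + P(+|D')P(D')
     = \frac{17}{20} × \frac{1}{800} + \frac{7}{100} × \frac{799}{800}
     = \frac{2839}{40000}
P(D|+) = P(+|D)P(D)/P(+) = \frac{5}{334}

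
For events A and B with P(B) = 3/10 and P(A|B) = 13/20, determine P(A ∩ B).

By definition, P(A|B) = P(A ∩ B) / P(B)
So P(A ∩ B) = P(A|B) × P(B)
= 13/20 × 3/10
= 39/200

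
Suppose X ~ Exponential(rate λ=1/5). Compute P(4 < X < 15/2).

P(4 < X < 15/2) = ∫_{4}^{15/2} f(x) dx
where f(x) = \frac{e^{- \frac{x}{5}}}{5}
= - \frac{1}{e^{\frac{3}{2}}} + e^{- \frac{4}{5}}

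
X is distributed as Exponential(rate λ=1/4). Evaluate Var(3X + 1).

For X ~ Exponential(rate λ=1/4):
Var(X) = 16
Var(3X + 1) = (3)² × Var(X) = 9 × 16 = 144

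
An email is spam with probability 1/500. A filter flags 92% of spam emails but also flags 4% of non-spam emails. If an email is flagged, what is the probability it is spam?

Let D = the rare event, + = positive/flagged.
P(D) = 1/500
P(+|D) = 92/100 = 23/25
P(+|D') = 4/100 = 1/25
P(+) = P(+|D)P(D) + P(+|D')P(D')
     = \frac{23}{25} × \frac{1}{500} + \frac{1}{25} × \frac{499}{500}
     = \frac{261}{6250}
P(D|+) = P(+|D)P(D)/P(+) = \frac{23}{522}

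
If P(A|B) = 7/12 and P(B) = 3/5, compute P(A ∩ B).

By definition, P(A|B) = P(A ∩ B) / P(B)
So P(A ∩ B) = P(A|B) × P(B)
= 7/12 × 3/5
= 7/20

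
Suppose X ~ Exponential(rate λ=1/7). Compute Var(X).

For X ~ Exponential(rate λ=1/7):
Var(X) = 49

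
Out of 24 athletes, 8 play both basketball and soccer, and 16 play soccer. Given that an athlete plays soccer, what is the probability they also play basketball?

P(A ∩ B) = 8/24 = 1/3
P(B) = 16/24 = 2/3
P(A|B) = P(A ∩ B) / P(B) = (1/3) / (2/3) = 1/2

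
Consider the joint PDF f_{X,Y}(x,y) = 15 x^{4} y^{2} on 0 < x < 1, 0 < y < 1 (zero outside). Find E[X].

E[X] = ∫_0^1 ∫_0^1 x × f(x,y) dy dx
= ∫_0^1 ∫_0^1 x × (15 x^{4} y^{2}) dy dx
= \frac{5}{6}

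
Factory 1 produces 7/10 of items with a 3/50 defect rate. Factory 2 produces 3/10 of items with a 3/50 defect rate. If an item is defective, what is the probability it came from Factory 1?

Using Bayes' theorem:
P(F1) = 7/10, P(D|F1) = 3/50
P(F2) = 3/10, P(D|F2) = 3/50
P(D) = P(D|F1)P(F1) + P(D|F2)P(F2)
     = \frac{3}{50}
P(F1|D) = P(D|F1)P(F1) / P(D)
= \frac{7}{10}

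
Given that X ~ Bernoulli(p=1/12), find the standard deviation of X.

For X ~ Bernoulli(p=1/12):
Var(X) = \frac{11}{144}
SD(X) = √(Var(X)) = √(\frac{11}{144}) = \frac{\sqrt{11}}{12}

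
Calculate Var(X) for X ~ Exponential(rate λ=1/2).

For X ~ Exponential(rate λ=1/2):
Var(X) = 4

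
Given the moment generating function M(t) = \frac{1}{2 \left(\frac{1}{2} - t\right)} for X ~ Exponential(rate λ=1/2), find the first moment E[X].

To find E[X], compute M^(1)(0):
M^(1)(t) = \frac{1}{2 \left(\frac{1}{2} - t\right)^{2}}
M^(1)(0) = 2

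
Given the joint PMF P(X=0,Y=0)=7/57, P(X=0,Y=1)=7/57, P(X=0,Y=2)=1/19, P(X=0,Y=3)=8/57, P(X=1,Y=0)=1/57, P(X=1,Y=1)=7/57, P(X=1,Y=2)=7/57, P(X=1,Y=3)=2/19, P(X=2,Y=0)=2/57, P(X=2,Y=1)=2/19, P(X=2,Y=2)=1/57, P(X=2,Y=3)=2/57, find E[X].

First find marginal of X:
P(X=0) = 25/57
P(X=1) = 7/19
P(X=2) = 11/57
E[X] = 0 × 25/57 + 1 × 7/19 + 2 × 11/57 = 43/57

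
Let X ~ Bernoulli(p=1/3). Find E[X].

For X ~ Bernoulli(p=1/3), the expected value is:
E[X] = \frac{1}{3}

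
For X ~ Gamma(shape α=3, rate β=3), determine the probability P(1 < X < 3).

P(1 < X < 3) = ∫_{1}^{3} f(x) dx
where f(x) = \frac{27 x^{2} e^{- 3 x}}{2}
= \frac{-101 + 17 e^{6}}{2 e^{9}}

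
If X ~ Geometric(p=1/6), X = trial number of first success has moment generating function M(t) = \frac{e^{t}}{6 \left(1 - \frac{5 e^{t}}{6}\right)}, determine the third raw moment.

To find E[X^3], compute M^(3)(0):
M^(1)(t) = \frac{e^{t}}{6 \left(1 - \frac{5 e^{t}}{6}\right)} + \frac{5 e^{2 t}}{36 \left(1 - \frac{5 e^{t}}{6}\right)^{2}}
M^(2)(t) = \frac{e^{t}}{6 \left(1 - \frac{5 e^{t}}{6}\right)} + \frac{5 e^{2 t}}{12 \left(1 - \frac{5 e^{t}}{6}\right)^{2}} + \frac{25 e^{3 t}}{108 \left(1 - \frac{5 e^{t}}{6}\right)^{3}}
M^(3)(t) = \frac{e^{t}}{6 \left(1 - \frac{5 e^{t}}{6}\right)} + \frac{35 e^{2 t}}{36 \left(1 - \frac{5 e^{t}}{6}\right)^{2}} + \frac{25 e^{3 t}}{18 \left(1 - \frac{5 e^{t}}{6}\right)^{3}} + \frac{125 e^{4 t}}{216 \left(1 - \frac{5 e^{t}}{6}\right)^{4}}
M^(3)(0) = 1086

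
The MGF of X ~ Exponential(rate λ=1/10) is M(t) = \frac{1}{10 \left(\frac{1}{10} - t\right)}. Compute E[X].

To find E[X], compute M^(1)(0):
M^(1)(t) = \frac{1}{10 \left(\frac{1}{10} - t\right)^{2}}
M^(1)(0) = 10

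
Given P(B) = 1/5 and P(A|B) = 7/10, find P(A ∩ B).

By definition, P(A|B) = P(A ∩ B) / P(B)
So P(A ∩ B) = P(A|B) × P(B)
= 7/10 × 1/5
= 7/50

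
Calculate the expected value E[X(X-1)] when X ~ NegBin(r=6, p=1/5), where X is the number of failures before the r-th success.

E[X(X-1)] = E[X² - X] = E[X²] - E[X]
E[X] = 24
E[X²] = Var(X) + (E[X])² = 120 + (24)² = 696
E[X(X-1)] = 696 - 24 = 672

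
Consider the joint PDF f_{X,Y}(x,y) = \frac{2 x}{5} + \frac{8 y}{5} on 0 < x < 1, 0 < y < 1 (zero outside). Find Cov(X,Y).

E[XY] = ∫∫ xy × f(x,y) dx dy = \frac{1}{3}
E[X] = \frac{8}{15}
E[Y] = \frac{19}{30}
Cov(X,Y) = E[XY] - E[X]E[Y] = - \frac{1}{225}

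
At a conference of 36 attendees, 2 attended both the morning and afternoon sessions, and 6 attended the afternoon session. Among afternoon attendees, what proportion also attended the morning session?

P(A ∩ B) = 2/36 = 1/18
P(B) = 6/36 = 1/6
P(A|B) = P(A ∩ B) / P(B) = (1/18) / (1/6) = 1/3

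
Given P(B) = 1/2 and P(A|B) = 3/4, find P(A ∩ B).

By definition, P(A|B) = P(A ∩ B) / P(B)
So P(A ∩ B) = P(A|B) × P(B)
= 3/4 × 1/2
= 3/8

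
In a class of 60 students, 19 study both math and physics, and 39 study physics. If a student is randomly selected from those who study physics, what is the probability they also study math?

P(A ∩ B) = 19/60
P(B) = 39/60 = 13/20
P(A|B) = P(A ∩ B) / P(B) = (19/60) / (13/20) = 19/39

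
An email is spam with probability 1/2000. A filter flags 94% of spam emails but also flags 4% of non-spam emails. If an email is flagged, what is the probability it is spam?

Let D = the rare event, + = positive/flagged.
P(D) = 1/2000
P(+|D) = 94/100 = 47/50
P(+|D') = 4/100 = 1/25
P(+) = P(+|D)P(D) + P(+|D')P(D')
     = \frac{47}{50} × \frac{1}{2000} + \frac{1}{25} × \frac{1999}{2000}
     = \frac{809}{20000}
P(D|+) = P(+|D)P(D)/P(+) = \frac{47}{4045}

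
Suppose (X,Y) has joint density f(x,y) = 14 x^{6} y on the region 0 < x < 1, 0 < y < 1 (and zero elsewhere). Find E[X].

E[X] = ∫_0^1 ∫_0^1 x × f(x,y) dy dx
= ∫_0^1 ∫_0^1 x × (14 x^{6} y) dy dx
= \frac{7}{8}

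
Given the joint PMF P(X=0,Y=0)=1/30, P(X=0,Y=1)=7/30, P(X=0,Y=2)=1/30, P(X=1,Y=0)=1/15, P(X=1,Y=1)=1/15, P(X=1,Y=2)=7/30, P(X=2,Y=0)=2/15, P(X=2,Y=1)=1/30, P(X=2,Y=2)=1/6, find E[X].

First find marginal of X:
P(X=0) = 3/10
P(X=1) = 11/30
P(X=2) = 1/3
E[X] = 0 × 3/10 + 1 × 11/30 + 2 × 1/3 = 31/30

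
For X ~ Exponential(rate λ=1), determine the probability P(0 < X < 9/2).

P(0 < X < 9/2) = ∫_{0}^{9/2} f(x) dx
where f(x) = e^{- x}
= 1 - e^{- \frac{9}{2}}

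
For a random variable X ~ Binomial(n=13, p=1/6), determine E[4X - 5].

For X ~ Binomial(n=13, p=1/6):
E[X] = \frac{13}{6}
E[4X - 5] = 4 × E[X] - 5 = \frac{11}{3}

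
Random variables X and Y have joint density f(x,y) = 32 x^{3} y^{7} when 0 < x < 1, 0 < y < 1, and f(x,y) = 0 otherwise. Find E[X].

E[X] = ∫_0^1 ∫_0^1 x × f(x,y) dy dx
= ∫_0^1 ∫_0^1 x × (32 x^{3} y^{7}) dy dx
= \frac{4}{5}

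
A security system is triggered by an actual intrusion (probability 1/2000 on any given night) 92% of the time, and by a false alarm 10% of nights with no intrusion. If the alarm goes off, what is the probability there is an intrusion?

Let D = the rare event, + = positive/flagged.
P(D) = 1/2000
P(+|D) = 92/100 = 23/25
P(+|D') = 10/100 = 1/10
P(+) = P(+|D)P(D) + P(+|D')P(D')
     = \frac{23}{25} × \frac{1}{2000} + \frac{1}{10} × \frac{1999}{2000}
     = \frac{10041}{100000}
P(D|+) = P(+|D)P(D)/P(+) = \frac{46}{10041}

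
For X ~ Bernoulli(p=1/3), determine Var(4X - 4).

For X ~ Bernoulli(p=1/3):
Var(X) = \frac{2}{9}
Var(4X - 4) = (4)² × Var(X) = 16 × \frac{2}{9} = \frac{32}{9}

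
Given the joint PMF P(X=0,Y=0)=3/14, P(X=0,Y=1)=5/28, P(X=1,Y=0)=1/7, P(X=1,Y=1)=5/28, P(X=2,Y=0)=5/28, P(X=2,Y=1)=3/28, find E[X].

First find marginal of X:
P(X=0) = 11/28
P(X=1) = 9/28
P(X=2) = 2/7
E[X] = 0 × 11/28 + 1 × 9/28 + 2 × 2/7 = 25/28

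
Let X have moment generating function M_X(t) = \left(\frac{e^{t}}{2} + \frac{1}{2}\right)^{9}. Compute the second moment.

To find E[X^2], compute M^(2)(0):
M^(1)(t) = \frac{9 \left(\frac{e^{t}}{2} + \frac{1}{2}\right)^{8} e^{t}}{2}
M^(2)(t) = \frac{9 \left(\frac{e^{t}}{2} + \frac{1}{2}\right)^{8} e^{t}}{2} + 18 \left(\frac{e^{t}}{2} + \frac{1}{2}\right)^{7} e^{2 t}
M^(2)(0) = \frac{45}{2}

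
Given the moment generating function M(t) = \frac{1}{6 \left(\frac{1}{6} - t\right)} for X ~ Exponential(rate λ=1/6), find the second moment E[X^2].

To find E[X^2], compute M^(2)(0):
M^(1)(t) = \frac{1}{6 \left(\frac{1}{6} - t\right)^{2}}
M^(2)(t) = \frac{1}{3 \left(\frac{1}{6} - t\right)^{3}}
M^(2)(0) = 72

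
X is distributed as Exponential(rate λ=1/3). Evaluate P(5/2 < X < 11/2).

P(5/2 < X < 11/2) = ∫_{5/2}^{11/2} f(x) dx
where f(x) = \frac{e^{- \frac{x}{3}}}{3}
= - \frac{1 - e}{e^{\frac{11}{6}}}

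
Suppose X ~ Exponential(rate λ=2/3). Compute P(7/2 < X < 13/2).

P(7/2 < X < 13/2) = ∫_{7/2}^{13/2} f(x) dx
where f(x) = \frac{2 e^{- \frac{2 x}{3}}}{3}
= - \frac{1 - e^{2}}{e^{\frac{13}{3}}}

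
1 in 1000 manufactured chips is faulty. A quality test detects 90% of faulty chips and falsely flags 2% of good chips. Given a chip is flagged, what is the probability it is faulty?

Let D = the rare event, + = positive/flagged.
P(D) = 1/1000
P(+|D) = 90/100 = 9/10
P(+|D') = 2/100 = 1/50
P(+) = P(+|D)P(D) + P(+|D')P(D')
     = \frac{9}{10} × \frac{1}{1000} + \frac{1}{50} × \frac{999}{1000}
     = \frac{261}{12500}
P(D|+) = P(+|D)P(D)/P(+) = \frac{5}{116}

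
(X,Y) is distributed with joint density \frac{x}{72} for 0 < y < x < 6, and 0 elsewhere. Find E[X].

f_X(x) = ∫_0^x \frac{x}{72} dy = \frac{x^{2}}{72}
E[X] = ∫_0^6 x × (\frac{x^{2}}{72}) dx = \frac{9}{2}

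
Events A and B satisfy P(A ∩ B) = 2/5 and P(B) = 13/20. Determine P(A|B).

P(A|B) = P(A ∩ B) / P(B)
= (2/5) / (13/20)
= 8/13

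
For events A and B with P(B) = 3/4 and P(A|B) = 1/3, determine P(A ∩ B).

By definition, P(A|B) = P(A ∩ B) / P(B)
So P(A ∩ B) = P(A|B) × P(B)
= 1/3 × 3/4
= 1/4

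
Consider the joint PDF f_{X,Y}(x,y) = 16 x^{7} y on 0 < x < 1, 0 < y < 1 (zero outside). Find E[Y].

E[Y] = ∫_0^1 ∫_0^1 y × f(x,y) dx dy
= \frac{2}{3}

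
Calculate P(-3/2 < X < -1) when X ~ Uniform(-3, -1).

P(-3/2 < X < -1) = ∫_{-3/2}^{-1} f(x) dx
where f(x) = \frac{1}{2}
= \frac{1}{4}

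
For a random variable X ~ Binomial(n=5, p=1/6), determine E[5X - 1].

For X ~ Binomial(n=5, p=1/6):
E[X] = \frac{5}{6}
E[5X - 1] = 5 × E[X] - 1 = \frac{19}{6}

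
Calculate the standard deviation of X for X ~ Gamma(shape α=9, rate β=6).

For X ~ Gamma(shape α=9, rate β=6):
Var(X) = \frac{1}{4}
SD(X) = √(Var(X)) = √(\frac{1}{4}) = \frac{1}{2}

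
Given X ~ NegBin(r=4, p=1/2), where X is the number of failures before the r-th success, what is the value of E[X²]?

Using the identity E[X²] = Var(X) + (E[X])²:
E[X] = 4
Var(X) = 8
E[X²] = 8 + (4)²
= 24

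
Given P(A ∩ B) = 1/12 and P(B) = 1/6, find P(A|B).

P(A|B) = P(A ∩ B) / P(B)
= (1/12) / (1/6)
= 1/2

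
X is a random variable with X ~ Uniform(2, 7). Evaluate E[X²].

Using the identity E[X²] = Var(X) + (E[X])²:
E[X] = \frac{9}{2}
Var(X) = \frac{25}{12}
E[X²] = \frac{25}{12} + (\frac{9}{2})²
= \frac{67}{3}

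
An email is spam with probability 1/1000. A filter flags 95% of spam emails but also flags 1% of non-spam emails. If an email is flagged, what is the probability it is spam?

Let D = the rare event, + = positive/flagged.
P(D) = 1/1000
P(+|D) = 95/100 = 19/20
P(+|D') = 1/100
P(+) = P(+|D)P(D) + P(+|D')P(D')
     = \frac{19}{20} × \frac{1}{1000} + \frac{1}{100} × \frac{999}{1000}
     = \frac{547}{50000}
P(D|+) = P(+|D)P(D)/P(+) = \frac{95}{1094}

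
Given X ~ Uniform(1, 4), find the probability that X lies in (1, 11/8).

P(1 < X < 11/8) = ∫_{1}^{11/8} f(x) dx
where f(x) = \frac{1}{3}
= \frac{1}{8}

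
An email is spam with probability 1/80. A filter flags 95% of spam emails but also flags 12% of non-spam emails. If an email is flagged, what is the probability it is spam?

Let D = the rare event, + = positive/flagged.
P(D) = 1/80
P(+|D) = 95/100 = 19/20
P(+|D') = 12/100 = 3/25
P(+) = P(+|D)P(D) + P(+|D')P(D')
     = \frac{19}{20} × \frac{1}{80} + \frac{3}{25} × \frac{79}{80}
     = \frac{1043}{8000}
P(D|+) = P(+|D)P(D)/P(+) = \frac{95}{1043}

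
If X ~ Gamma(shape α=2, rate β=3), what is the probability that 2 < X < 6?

P(2 < X < 6) = ∫_{2}^{6} f(x) dx
where f(x) = 9 x e^{- 3 x}
= \frac{-19 + 7 e^{12}}{e^{18}}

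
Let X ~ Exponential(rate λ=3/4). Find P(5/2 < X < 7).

P(5/2 < X < 7) = ∫_{5/2}^{7} f(x) dx
where f(x) = \frac{3 e^{- \frac{3 x}{4}}}{4}
= - \frac{1}{e^{\frac{21}{4}}} + e^{- \frac{15}{8}}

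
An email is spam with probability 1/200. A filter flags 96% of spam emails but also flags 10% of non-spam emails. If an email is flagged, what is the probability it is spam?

Let D = the rare event, + = positive/flagged.
P(D) = 1/200
P(+|D) = 96/100 = 24/25
P(+|D') = 10/100 = 1/10
P(+) = P(+|D)P(D) + P(+|D')P(D')
     = \frac{24}{25} × \frac{1}{200} + \frac{1}{10} × \frac{199}{200}
     = \frac{1043}{10000}
P(D|+) = P(+|D)P(D)/P(+) = \frac{48}{1043}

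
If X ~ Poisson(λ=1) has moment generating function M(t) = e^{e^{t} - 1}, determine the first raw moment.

To find E[X], compute M^(1)(0):
M^(1)(t) = e^{t} e^{e^{t} - 1}
M^(1)(0) = 1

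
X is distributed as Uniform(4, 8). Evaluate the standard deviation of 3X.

For X ~ Uniform(4, 8):
Var(X) = \frac{4}{3}
SD(X) = √(Var(X)) = √(\frac{4}{3}) = \frac{2 \sqrt{3}}{3}
SD(3X) = |3| × SD(X) = 3 × \frac{2 \sqrt{3}}{3} = 2 \sqrt{3}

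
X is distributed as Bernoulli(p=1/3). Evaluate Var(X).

For X ~ Bernoulli(p=1/3):
Var(X) = \frac{2}{9}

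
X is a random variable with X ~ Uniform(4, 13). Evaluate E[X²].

Using the identity E[X²] = Var(X) + (E[X])²:
E[X] = \frac{17}{2}
Var(X) = \frac{27}{4}
E[X²] = \frac{27}{4} + (\frac{17}{2})²
= 79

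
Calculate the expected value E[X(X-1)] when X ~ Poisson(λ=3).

E[X(X-1)] = E[X² - X] = E[X²] - E[X]
E[X] = 3
E[X²] = Var(X) + (E[X])² = 3 + (3)² = 12
E[X(X-1)] = 12 - 3 = 9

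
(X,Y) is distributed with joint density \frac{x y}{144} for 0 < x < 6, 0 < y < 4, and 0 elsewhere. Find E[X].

f_X(x) = ∫_0^4 \frac{x y}{144} dy = \frac{x}{18}
E[X] = ∫_0^6 x × (\frac{x}{18}) dx = 4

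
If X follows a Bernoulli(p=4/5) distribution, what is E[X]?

For X ~ Bernoulli(p=4/5), the expected value is:
E[X] = \frac{4}{5}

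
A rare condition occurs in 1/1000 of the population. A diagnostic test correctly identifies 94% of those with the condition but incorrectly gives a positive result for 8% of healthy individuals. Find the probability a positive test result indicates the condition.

Let D = the rare event, + = positive/flagged.
P(D) = 1/1000
P(+|D) = 94/100 = 47/50
P(+|D') = 8/100 = 2/25
P(+) = P(+|D)P(D) + P(+|D')P(D')
     = \frac{47}{50} × \frac{1}{1000} + \frac{2}{25} × \frac{999}{1000}
     = \frac{4043}{50000}
P(D|+) = P(+|D)P(D)/P(+) = \frac{47}{4043}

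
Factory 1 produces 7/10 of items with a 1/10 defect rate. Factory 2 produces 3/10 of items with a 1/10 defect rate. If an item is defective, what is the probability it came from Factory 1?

Using Bayes' theorem:
P(F1) = 7/10, P(D|F1) = 1/10
P(F2) = 3/10, P(D|F2) = 1/10
P(D) = P(D|F1)P(F1) + P(D|F2)P(F2)
     = \frac{1}{10}
P(F1|D) = P(D|F1)P(F1) / P(D)
= \frac{7}{10}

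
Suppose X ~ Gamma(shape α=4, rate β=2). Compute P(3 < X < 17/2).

P(3 < X < 17/2) = ∫_{3}^{17/2} f(x) dx
where f(x) = \frac{8 x^{3} e^{- 2 x}}{3}
= \frac{-2944 + 183 e^{11}}{3 e^{17}}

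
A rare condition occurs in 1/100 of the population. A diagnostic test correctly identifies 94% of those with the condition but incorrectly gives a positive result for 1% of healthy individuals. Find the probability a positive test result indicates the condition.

Let D = the rare event, + = positive/flagged.
P(D) = 1/100
P(+|D) = 94/100 = 47/50
P(+|D') = 1/100
P(+) = P(+|D)P(D) + P(+|D')P(D')
     = \frac{47}{50} × \frac{1}{100} + \frac{1}{100} × \frac{99}{100}
     = \frac{193}{10000}
P(D|+) = P(+|D)P(D)/P(+) = \frac{94}{193}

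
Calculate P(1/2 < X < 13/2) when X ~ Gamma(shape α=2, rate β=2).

P(1/2 < X < 13/2) = ∫_{1/2}^{13/2} f(x) dx
where f(x) = 4 x e^{- 2 x}
= \frac{2 \left(-7 + e^{12}\right)}{e^{13}}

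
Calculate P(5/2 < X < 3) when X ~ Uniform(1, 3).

P(5/2 < X < 3) = ∫_{5/2}^{3} f(x) dx
where f(x) = \frac{1}{2}
= \frac{1}{4}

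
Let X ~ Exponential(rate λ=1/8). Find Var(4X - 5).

For X ~ Exponential(rate λ=1/8):
Var(X) = 64
Var(4X - 5) = (4)² × Var(X) = 16 × 64 = 1024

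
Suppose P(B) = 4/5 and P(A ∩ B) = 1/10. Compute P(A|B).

P(A|B) = P(A ∩ B) / P(B)
= (1/10) / (4/5)
= 1/8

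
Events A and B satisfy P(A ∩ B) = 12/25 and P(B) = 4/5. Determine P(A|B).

P(A|B) = P(A ∩ B) / P(B)
= (12/25) / (4/5)
= 3/5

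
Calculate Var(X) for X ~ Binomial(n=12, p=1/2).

For X ~ Binomial(n=12, p=1/2):
Var(X) = 3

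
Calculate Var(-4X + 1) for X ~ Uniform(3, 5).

For X ~ Uniform(3, 5):
Var(X) = \frac{1}{3}
Var(-4X + 1) = (-4)² × Var(X) = 16 × \frac{1}{3} = \frac{16}{3}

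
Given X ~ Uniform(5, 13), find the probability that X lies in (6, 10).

P(6 < X < 10) = ∫_{6}^{10} f(x) dx
where f(x) = \frac{1}{8}
= \frac{1}{2}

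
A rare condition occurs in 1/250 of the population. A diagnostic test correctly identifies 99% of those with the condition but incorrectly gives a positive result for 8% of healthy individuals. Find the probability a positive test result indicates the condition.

Let D = the rare event, + = positive/flagged.
P(D) = 1/250
P(+|D) = 99/100
P(+|D') = 8/100 = 2/25
P(+) = P(+|D)P(D) + P(+|D')P(D')
     = \frac{99}{100} × \frac{1}{250} + \frac{2}{25} × \frac{249}{250}
     = \frac{2091}{25000}
P(D|+) = P(+|D)P(D)/P(+) = \frac{33}{697}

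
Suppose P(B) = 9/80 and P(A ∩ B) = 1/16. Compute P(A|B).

P(A|B) = P(A ∩ B) / P(B)
= (1/16) / (9/80)
= 5/9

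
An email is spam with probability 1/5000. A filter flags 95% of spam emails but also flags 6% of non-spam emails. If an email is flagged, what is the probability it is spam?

Let D = the rare event, + = positive/flagged.
P(D) = 1/5000
P(+|D) = 95/100 = 19/20
P(+|D') = 6/100 = 3/50
P(+) = P(+|D)P(D) + P(+|D')P(D')
     = \frac{19}{20} × \frac{1}{5000} + \frac{3}{50} × \frac{4999}{5000}
     = \frac{30089}{500000}
P(D|+) = P(+|D)P(D)/P(+) = \frac{95}{30089}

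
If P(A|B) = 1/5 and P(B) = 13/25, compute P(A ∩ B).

By definition, P(A|B) = P(A ∩ B) / P(B)
So P(A ∩ B) = P(A|B) × P(B)
= 1/5 × 13/25
= 13/125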